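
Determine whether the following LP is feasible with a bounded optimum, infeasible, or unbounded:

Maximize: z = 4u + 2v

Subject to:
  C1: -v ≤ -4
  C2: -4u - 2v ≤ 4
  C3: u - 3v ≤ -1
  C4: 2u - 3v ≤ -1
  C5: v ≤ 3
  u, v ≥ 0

Infeasible (no feasible solution exists)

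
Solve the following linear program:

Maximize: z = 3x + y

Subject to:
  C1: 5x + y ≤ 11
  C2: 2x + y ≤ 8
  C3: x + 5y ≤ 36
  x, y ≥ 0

Evaluate the objective at each vertex of the feasible region:
  z(0, 0) = 0
  z(2.2, 0) = 6.6
  z(1, 6) = 9  ←
  z(0.4444, 7.111) = 8.444
  z(0, 7.2) = 7.2
The maximum is at x = 1, y = 6.

x = 1, y = 6, z = 9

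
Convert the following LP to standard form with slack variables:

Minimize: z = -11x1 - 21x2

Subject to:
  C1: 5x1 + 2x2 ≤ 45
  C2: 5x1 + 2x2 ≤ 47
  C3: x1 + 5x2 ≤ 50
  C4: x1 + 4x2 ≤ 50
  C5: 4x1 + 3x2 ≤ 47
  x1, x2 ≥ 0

min z = -11x1 - 21x2

s.t.
  5x1 + 2x2 + s1 = 45
  5x1 + 2x2 + s2 = 47
  x1 + 5x2 + s3 = 50
  x1 + 4x2 + s4 = 50
  4x1 + 3x2 + s5 = 47
  x1, x2, s1, s2, s3, s4, s5 ≥ 0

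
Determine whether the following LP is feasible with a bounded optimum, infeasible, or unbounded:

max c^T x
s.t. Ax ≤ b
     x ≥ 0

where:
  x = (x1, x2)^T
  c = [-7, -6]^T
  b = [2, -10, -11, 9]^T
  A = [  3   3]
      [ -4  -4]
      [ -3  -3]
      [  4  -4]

Infeasible (no feasible solution exists)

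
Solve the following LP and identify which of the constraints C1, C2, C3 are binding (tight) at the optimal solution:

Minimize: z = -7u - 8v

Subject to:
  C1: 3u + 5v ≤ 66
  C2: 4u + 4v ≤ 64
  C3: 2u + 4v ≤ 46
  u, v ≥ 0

At u = 9, v = 7, compute slack b - a·x for each constraint:
  C1: 66 − 62 = 4  (slack)
  C2: 64 − 64 = 0  (binding)
  C3: 46 − 46 = 0  (binding)

Optimal: u = 9, v = 7
Binding: C2, C3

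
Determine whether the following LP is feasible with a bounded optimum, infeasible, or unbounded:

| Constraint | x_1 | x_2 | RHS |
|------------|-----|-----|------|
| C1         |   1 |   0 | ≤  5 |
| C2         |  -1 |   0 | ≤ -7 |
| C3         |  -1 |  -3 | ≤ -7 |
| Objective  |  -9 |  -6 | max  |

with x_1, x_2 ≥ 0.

Infeasible (no feasible solution exists)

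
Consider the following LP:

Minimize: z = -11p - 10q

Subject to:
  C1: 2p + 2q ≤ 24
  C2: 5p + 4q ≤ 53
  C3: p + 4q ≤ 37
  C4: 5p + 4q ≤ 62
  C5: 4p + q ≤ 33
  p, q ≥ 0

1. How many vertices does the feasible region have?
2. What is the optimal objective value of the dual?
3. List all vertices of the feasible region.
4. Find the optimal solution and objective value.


1. 6
2. -125
3. (0, 0), (8.25, 0), (7.182, 4.273), (5, 7), (3.667, 8.333), (0, 9.25)
4. p = 5, q = 7, z = -125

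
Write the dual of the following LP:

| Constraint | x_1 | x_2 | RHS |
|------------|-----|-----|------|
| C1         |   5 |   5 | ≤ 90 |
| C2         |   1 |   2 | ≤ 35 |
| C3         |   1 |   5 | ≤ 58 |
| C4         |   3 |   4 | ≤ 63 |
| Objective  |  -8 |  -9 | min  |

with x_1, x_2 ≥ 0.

Primal min cᵀx s.t. Ax ≤ b, x ≥ 0  →  Dual max −bᵀy s.t. Aᵀy ≥ −c, y ≥ 0.

Maximize: z = -90y1 - 35y2 - 58y3 - 63y4

Subject to:
  5y1 + y2 + y3 + 3y4 ≥ 8
  5y1 + 2y2 + 5y3 + 4y4 ≥ 9
  y1, y2, y3, y4 ≥ 0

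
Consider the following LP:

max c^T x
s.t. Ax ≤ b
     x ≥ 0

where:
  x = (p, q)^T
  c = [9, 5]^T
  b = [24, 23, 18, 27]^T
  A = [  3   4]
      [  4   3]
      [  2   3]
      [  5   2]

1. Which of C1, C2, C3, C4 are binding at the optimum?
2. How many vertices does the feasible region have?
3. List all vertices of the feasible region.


1. C2, C4
2. 5
3. (0, 0), (5.4, 0), (5, 1), (2.857, 3.857), (0, 6)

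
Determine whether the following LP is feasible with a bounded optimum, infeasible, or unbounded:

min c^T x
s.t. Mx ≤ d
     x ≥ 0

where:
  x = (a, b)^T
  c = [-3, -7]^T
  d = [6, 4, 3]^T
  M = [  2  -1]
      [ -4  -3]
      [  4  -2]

Unbounded (objective can decrease without bound)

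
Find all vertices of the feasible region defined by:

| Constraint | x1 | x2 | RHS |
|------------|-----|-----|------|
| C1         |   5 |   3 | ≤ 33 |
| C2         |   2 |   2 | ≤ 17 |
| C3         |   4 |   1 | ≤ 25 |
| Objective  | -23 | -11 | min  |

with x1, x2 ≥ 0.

(0, 0), (6.25, 0), (6, 1), (3.75, 4.75), (0, 8.5)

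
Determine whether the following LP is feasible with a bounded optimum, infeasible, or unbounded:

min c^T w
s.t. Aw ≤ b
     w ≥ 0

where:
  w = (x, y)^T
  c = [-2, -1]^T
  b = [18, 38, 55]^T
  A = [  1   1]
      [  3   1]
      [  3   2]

Feasible with a bounded optimal solution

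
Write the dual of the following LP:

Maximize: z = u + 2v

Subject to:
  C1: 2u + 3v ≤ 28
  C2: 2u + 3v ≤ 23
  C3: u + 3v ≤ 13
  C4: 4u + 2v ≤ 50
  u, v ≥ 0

Primal max cᵀx s.t. Ax ≤ b, x ≥ 0  →  Dual min bᵀy s.t. Aᵀy ≥ c, y ≥ 0.

Minimize: z = 28y1 + 23y2 + 13y3 + 50y4

Subject to:
  2y1 + 2y2 + y3 + 4y4 ≥ 1
  3y1 + 3y2 + 3y3 + 2y4 ≥ 2
  y1, y2, y3, y4 ≥ 0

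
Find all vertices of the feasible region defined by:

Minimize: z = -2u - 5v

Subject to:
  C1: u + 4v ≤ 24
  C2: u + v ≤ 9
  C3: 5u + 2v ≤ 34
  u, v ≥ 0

(0, 0), (6.8, 0), (5.333, 3.667), (4, 5), (0, 6)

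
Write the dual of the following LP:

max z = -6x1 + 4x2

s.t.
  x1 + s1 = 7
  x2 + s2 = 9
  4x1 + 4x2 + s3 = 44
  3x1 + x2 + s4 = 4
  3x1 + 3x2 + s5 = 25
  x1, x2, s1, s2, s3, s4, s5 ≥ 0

Primal max cᵀx s.t. Ax ≤ b, x ≥ 0  →  Dual min bᵀy s.t. Aᵀy ≥ c, y ≥ 0.

Minimize: z = 7y1 + 9y2 + 44y3 + 4y4 + 25y5

Subject to:
  y1 + 4y3 + 3y4 + 3y5 ≥ -6
  y2 + 4y3 + y4 + 3y5 ≥ 4
  y1, y2, y3, y4, y5 ≥ 0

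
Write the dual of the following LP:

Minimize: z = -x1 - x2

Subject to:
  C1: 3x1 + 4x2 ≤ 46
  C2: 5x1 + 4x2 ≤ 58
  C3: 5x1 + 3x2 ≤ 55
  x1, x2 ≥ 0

Primal min cᵀx s.t. Ax ≤ b, x ≥ 0  →  Dual max −bᵀy s.t. Aᵀy ≥ −c, y ≥ 0.

Maximize: z = -46y1 - 58y2 - 55y3

Subject to:
  3y1 + 5y2 + 5y3 ≥ 1
  4y1 + 4y2 + 3y3 ≥ 1
  y1, y2, y3 ≥ 0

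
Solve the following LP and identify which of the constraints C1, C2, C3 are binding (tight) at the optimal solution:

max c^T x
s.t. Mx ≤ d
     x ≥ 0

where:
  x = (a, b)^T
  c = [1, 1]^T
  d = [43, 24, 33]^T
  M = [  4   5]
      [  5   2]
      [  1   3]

At a = 2, b = 7, compute slack b - a·x for each constraint:
  C1: 43 − 43 = 0  (binding)
  C2: 24 − 24 = 0  (binding)
  C3: 33 − 23 = 10  (slack)

Optimal: a = 2, b = 7
Binding: C1, C2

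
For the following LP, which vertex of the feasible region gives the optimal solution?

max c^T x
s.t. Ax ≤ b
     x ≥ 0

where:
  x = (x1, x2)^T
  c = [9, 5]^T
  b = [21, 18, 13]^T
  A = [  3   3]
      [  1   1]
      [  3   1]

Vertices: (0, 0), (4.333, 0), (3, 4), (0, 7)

Evaluate the objective at each vertex of the feasible region:
  z(0, 0) = 0
  z(4.333, 0) = 39
  z(3, 4) = 47  ←
  z(0, 7) = 35
The maximum is at x1 = 3, x2 = 4.

(3, 4)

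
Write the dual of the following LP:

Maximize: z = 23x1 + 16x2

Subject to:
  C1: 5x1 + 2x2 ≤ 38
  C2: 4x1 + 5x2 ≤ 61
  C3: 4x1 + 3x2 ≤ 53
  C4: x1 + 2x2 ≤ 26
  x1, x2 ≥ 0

Primal max cᵀx s.t. Ax ≤ b, x ≥ 0  →  Dual min bᵀy s.t. Aᵀy ≥ c, y ≥ 0.

Minimize: z = 38y1 + 61y2 + 53y3 + 26y4

Subject to:
  5y1 + 4y2 + 4y3 + y4 ≥ 23
  2y1 + 5y2 + 3y3 + 2y4 ≥ 16
  y1, y2, y3, y4 ≥ 0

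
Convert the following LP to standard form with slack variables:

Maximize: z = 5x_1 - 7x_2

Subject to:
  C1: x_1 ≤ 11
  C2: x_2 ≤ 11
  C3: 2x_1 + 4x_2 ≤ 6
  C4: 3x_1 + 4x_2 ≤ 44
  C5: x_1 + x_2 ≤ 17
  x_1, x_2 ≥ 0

max z = 5x_1 - 7x_2

s.t.
  x_1 + s1 = 11
  x_2 + s2 = 11
  2x_1 + 4x_2 + s3 = 6
  3x_1 + 4x_2 + s4 = 44
  x_1 + x_2 + s5 = 17
  x_1, x_2, s1, s2, s3, s4, s5 ≥ 0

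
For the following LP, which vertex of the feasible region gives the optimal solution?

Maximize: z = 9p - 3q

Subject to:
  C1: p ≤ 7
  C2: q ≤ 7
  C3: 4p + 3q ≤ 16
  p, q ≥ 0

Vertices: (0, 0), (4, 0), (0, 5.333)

Evaluate the objective at each vertex of the feasible region:
  z(0, 0) = 0
  z(4, 0) = 36  ←
  z(0, 5.333) = -16
The maximum is at p = 4, q = 0.

(4, 0)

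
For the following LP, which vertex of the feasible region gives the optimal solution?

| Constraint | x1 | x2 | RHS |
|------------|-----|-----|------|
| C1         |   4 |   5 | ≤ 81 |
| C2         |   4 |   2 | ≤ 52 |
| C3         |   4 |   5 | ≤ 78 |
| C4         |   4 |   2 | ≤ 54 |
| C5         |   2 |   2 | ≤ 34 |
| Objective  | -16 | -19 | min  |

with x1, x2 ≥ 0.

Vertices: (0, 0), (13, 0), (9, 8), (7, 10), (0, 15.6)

Evaluate the objective at each vertex of the feasible region:
  z(0, 0) = 0
  z(13, 0) = -208
  z(9, 8) = -296
  z(7, 10) = -302  ←
  z(0, 15.6) = -296.4
The minimum is at x1 = 7, x2 = 10.

(7, 10)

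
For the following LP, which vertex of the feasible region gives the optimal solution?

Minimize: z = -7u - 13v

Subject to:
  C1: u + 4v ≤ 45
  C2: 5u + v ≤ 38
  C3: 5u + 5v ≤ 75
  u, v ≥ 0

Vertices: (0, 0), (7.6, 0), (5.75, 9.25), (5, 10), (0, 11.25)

Evaluate the objective at each vertex of the feasible region:
  z(0, 0) = 0
  z(7.6, 0) = -53.2
  z(5.75, 9.25) = -160.5
  z(5, 10) = -165  ←
  z(0, 11.25) = -146.2
The minimum is at u = 5, v = 10.

(5, 10)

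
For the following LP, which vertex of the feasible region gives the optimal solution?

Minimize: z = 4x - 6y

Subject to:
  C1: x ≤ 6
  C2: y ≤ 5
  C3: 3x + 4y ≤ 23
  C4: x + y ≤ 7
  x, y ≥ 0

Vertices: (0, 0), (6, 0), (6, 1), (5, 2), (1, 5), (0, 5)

Evaluate the objective at each vertex of the feasible region:
  z(0, 0) = 0
  z(6, 0) = 24
  z(6, 1) = 18
  z(5, 2) = 8
  z(1, 5) = -26
  z(0, 5) = -30  ←
The minimum is at x = 0, y = 5.

(0, 5)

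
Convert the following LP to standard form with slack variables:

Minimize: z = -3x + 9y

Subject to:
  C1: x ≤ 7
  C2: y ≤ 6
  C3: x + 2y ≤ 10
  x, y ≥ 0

min z = -3x + 9y

s.t.
  x + s1 = 7
  y + s2 = 6
  x + 2y + s3 = 10
  x, y, s1, s2, s3 ≥ 0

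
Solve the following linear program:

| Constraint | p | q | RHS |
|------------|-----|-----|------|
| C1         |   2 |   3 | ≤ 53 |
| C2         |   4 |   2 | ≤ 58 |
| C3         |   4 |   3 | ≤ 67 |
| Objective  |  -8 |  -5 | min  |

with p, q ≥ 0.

Evaluate the objective at each vertex of the feasible region:
  z(0, 0) = 0
  z(14.5, 0) = -116
  z(10, 9) = -125  ←
  z(7, 13) = -121
  z(0, 17.67) = -88.33
The minimum is at p = 10, q = 9.

p = 10, q = 9, z = -125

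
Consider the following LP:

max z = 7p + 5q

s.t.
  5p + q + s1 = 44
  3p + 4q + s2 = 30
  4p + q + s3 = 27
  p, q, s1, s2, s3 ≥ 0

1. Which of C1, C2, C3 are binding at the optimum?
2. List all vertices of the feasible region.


1. C2, C3
2. (0, 0), (6.75, 0), (6, 3), (0, 7.5)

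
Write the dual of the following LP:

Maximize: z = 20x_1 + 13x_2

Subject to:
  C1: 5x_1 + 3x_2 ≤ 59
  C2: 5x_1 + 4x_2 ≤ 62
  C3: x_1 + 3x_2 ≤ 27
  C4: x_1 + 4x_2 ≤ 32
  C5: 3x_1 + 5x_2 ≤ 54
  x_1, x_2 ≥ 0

Primal max cᵀx s.t. Ax ≤ b, x ≥ 0  →  Dual min bᵀy s.t. Aᵀy ≥ c, y ≥ 0.

Minimize: z = 59y1 + 62y2 + 27y3 + 32y4 + 54y5

Subject to:
  5y1 + 5y2 + y3 + y4 + 3y5 ≥ 20
  3y1 + 4y2 + 3y3 + 4y4 + 5y5 ≥ 13
  y1, y2, y3, y4, y5 ≥ 0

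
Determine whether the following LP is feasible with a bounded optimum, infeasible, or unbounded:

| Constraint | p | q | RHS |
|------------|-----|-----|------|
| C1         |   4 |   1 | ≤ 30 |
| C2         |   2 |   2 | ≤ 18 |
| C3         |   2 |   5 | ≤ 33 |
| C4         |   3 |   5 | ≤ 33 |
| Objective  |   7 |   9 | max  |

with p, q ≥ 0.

Feasible with a bounded optimal solution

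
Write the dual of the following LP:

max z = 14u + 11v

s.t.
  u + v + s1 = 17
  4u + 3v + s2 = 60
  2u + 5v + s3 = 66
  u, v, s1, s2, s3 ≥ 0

Primal max cᵀx s.t. Ax ≤ b, x ≥ 0  →  Dual min bᵀy s.t. Aᵀy ≥ c, y ≥ 0.

Minimize: z = 17y1 + 60y2 + 66y3

Subject to:
  y1 + 4y2 + 2y3 ≥ 14
  y1 + 3y2 + 5y3 ≥ 11
  y1, y2, y3 ≥ 0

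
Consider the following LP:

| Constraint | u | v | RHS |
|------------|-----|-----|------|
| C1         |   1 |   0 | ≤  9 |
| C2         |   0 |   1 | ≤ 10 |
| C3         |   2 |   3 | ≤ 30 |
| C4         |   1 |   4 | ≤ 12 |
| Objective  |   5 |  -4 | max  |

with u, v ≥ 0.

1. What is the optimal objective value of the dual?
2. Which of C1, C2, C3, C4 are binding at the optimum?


1. 45
2. C1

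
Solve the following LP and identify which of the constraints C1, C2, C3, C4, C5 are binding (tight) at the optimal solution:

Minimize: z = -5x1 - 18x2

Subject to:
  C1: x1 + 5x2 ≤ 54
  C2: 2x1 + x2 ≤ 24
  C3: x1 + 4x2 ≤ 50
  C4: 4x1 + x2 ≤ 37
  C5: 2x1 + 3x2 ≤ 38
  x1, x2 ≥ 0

At x1 = 4, x2 = 10, compute slack b - a·x for each constraint:
  C1: 54 − 54 = 0  (binding)
  C2: 24 − 18 = 6  (slack)
  C3: 50 − 44 = 6  (slack)
  C4: 37 − 26 = 11  (slack)
  C5: 38 − 38 = 0  (binding)

Optimal: x1 = 4, x2 = 10
Binding: C1, C5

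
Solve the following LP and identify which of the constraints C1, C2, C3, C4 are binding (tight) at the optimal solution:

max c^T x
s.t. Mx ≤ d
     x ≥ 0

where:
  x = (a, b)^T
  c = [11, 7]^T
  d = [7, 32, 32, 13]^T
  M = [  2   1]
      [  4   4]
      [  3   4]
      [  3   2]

At a = 1, b = 5, compute slack b - a·x for each constraint:
  C1: 7 − 7 = 0  (binding)
  C2: 32 − 24 = 8  (slack)
  C3: 32 − 23 = 9  (slack)
  C4: 13 − 13 = 0  (binding)

Optimal: a = 1, b = 5
Binding: C1, C4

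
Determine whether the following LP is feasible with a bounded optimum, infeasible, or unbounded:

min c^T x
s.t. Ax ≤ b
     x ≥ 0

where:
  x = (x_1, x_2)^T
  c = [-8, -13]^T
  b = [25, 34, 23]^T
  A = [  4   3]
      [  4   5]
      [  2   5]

Feasible with a bounded optimal solution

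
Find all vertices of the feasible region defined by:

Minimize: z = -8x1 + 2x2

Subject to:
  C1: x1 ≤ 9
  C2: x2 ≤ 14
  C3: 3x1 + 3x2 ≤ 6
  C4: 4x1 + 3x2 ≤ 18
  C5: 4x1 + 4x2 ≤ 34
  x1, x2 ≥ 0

(0, 0), (2, 0), (0, 2)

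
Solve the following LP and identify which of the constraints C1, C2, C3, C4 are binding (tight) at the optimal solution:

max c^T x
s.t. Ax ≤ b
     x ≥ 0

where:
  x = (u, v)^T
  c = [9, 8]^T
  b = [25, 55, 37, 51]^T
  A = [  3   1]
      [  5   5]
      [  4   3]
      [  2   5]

At u = 4, v = 7, compute slack b - a·x for each constraint:
  C1: 25 − 19 = 6  (slack)
  C2: 55 − 55 = 0  (binding)
  C3: 37 − 37 = 0  (binding)
  C4: 51 − 43 = 8  (slack)

Optimal: u = 4, v = 7
Binding: C2, C3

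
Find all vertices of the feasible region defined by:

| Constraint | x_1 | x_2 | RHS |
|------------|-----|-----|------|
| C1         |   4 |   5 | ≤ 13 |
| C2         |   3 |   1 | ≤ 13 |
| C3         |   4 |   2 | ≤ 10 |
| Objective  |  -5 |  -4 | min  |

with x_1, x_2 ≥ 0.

(0, 0), (2.5, 0), (2, 1), (0, 2.6)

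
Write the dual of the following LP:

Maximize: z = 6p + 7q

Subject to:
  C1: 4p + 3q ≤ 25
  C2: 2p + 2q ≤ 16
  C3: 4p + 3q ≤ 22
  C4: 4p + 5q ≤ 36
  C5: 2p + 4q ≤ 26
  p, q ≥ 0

Primal max cᵀx s.t. Ax ≤ b, x ≥ 0  →  Dual min bᵀy s.t. Aᵀy ≥ c, y ≥ 0.

Minimize: z = 25y1 + 16y2 + 22y3 + 36y4 + 26y5

Subject to:
  4y1 + 2y2 + 4y3 + 4y4 + 2y5 ≥ 6
  3y1 + 2y2 + 3y3 + 5y4 + 4y5 ≥ 7
  y1, y2, y3, y4, y5 ≥ 0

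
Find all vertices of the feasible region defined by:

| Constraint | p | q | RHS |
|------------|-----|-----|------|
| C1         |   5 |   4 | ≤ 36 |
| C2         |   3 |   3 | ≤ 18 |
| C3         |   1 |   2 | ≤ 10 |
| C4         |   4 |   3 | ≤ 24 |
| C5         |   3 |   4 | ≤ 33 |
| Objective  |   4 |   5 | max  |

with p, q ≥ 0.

(0, 0), (6, 0), (2, 4), (0, 5)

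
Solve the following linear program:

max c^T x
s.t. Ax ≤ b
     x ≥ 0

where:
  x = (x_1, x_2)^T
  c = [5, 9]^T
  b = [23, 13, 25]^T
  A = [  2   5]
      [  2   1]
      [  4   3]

Evaluate the objective at each vertex of the feasible region:
  z(0, 0) = 0
  z(6.25, 0) = 31.25
  z(4, 3) = 47  ←
  z(0, 4.6) = 41.4
The maximum is at x_1 = 4, x_2 = 3.

x_1 = 4, x_2 = 3, z = 47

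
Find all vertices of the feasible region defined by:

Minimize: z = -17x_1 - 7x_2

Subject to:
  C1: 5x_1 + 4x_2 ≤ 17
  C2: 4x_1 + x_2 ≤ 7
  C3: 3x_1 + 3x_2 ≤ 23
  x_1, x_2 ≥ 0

(0, 0), (1.75, 0), (1, 3), (0, 4.25)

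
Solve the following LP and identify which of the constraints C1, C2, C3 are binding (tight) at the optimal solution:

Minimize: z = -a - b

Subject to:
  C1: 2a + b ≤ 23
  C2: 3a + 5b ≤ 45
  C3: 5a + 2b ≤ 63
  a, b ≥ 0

At a = 10, b = 3, compute slack b - a·x for each constraint:
  C1: 23 − 23 = 0  (binding)
  C2: 45 − 45 = 0  (binding)
  C3: 63 − 56 = 7  (slack)

Optimal: a = 10, b = 3
Binding: C1, C2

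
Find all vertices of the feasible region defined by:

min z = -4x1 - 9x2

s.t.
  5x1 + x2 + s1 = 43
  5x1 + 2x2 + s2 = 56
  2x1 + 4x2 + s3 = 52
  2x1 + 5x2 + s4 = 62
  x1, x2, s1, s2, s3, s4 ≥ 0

(0, 0), (8.6, 0), (6.667, 9.667), (6, 10), (0, 12.4)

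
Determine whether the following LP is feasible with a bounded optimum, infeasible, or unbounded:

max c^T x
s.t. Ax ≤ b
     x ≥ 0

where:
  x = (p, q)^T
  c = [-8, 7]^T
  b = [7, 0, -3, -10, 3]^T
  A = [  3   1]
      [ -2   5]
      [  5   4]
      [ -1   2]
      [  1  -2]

Infeasible (no feasible solution exists)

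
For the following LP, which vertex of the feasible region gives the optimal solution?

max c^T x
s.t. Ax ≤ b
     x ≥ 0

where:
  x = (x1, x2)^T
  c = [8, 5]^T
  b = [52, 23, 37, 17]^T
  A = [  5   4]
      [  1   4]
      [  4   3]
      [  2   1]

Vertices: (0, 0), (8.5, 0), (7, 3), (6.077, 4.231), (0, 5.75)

Evaluate the objective at each vertex of the feasible region:
  z(0, 0) = 0
  z(8.5, 0) = 68
  z(7, 3) = 71  ←
  z(6.077, 4.231) = 69.77
  z(0, 5.75) = 28.75
The maximum is at x1 = 7, x2 = 3.

(7, 3)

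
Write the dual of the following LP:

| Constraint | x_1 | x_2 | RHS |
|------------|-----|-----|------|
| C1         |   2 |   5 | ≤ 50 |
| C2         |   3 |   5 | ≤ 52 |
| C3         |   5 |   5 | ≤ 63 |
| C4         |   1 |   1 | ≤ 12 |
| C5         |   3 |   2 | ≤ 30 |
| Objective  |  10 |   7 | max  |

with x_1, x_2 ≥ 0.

Primal max cᵀx s.t. Ax ≤ b, x ≥ 0  →  Dual min bᵀy s.t. Aᵀy ≥ c, y ≥ 0.

Minimize: z = 50y1 + 52y2 + 63y3 + 12y4 + 30y5

Subject to:
  2y1 + 3y2 + 5y3 + y4 + 3y5 ≥ 10
  5y1 + 5y2 + 5y3 + y4 + 2y5 ≥ 7
  y1, y2, y3, y4, y5 ≥ 0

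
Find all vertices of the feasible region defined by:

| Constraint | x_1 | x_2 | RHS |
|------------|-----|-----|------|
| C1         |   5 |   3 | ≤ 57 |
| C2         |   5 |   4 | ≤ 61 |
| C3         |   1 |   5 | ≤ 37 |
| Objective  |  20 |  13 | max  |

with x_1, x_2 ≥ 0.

(0, 0), (11.4, 0), (9, 4), (7.476, 5.905), (0, 7.4)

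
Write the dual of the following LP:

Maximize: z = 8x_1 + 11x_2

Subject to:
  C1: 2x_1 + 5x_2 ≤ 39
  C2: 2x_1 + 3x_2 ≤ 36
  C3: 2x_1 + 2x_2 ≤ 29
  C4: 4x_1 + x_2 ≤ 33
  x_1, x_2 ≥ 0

Primal max cᵀx s.t. Ax ≤ b, x ≥ 0  →  Dual min bᵀy s.t. Aᵀy ≥ c, y ≥ 0.

Minimize: z = 39y1 + 36y2 + 29y3 + 33y4

Subject to:
  2y1 + 2y2 + 2y3 + 4y4 ≥ 8
  5y1 + 3y2 + 2y3 + y4 ≥ 11
  y1, y2, y3, y4 ≥ 0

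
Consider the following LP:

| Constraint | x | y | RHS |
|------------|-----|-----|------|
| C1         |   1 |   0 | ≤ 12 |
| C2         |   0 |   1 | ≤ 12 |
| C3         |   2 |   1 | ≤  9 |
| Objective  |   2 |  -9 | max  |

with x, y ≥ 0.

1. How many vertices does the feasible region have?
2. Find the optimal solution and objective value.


1. 3
2. x = 4.5, y = 0, z = 9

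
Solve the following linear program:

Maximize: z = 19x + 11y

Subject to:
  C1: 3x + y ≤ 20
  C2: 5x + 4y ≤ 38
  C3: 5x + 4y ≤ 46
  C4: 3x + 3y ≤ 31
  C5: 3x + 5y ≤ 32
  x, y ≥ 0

Evaluate the objective at each vertex of the feasible region:
  z(0, 0) = 0
  z(6.667, 0) = 126.7
  z(6, 2) = 136  ←
  z(4.769, 3.538) = 129.5
  z(0, 6.4) = 70.4
The maximum is at x = 6, y = 2.

x = 6, y = 2, z = 136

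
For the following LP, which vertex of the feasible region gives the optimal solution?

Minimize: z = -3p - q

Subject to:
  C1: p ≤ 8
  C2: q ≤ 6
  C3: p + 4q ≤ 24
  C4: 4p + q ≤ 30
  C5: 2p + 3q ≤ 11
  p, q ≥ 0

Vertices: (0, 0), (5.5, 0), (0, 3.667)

Evaluate the objective at each vertex of the feasible region:
  z(0, 0) = 0
  z(5.5, 0) = -16.5  ←
  z(0, 3.667) = -3.667
The minimum is at p = 5.5, q = 0.

(5.5, 0)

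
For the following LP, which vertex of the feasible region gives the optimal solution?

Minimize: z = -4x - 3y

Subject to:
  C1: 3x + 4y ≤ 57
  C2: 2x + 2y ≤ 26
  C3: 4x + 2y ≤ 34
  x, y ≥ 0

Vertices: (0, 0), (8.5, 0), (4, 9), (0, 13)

Evaluate the objective at each vertex of the feasible region:
  z(0, 0) = 0
  z(8.5, 0) = -34
  z(4, 9) = -43  ←
  z(0, 13) = -39
The minimum is at x = 4, y = 9.

(4, 9)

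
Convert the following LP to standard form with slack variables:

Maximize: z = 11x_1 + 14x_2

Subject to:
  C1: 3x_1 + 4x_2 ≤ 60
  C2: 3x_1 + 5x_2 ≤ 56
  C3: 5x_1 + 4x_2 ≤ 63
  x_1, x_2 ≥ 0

max z = 11x_1 + 14x_2

s.t.
  3x_1 + 4x_2 + s1 = 60
  3x_1 + 5x_2 + s2 = 56
  5x_1 + 4x_2 + s3 = 63
  x_1, x_2, s1, s2, s3 ≥ 0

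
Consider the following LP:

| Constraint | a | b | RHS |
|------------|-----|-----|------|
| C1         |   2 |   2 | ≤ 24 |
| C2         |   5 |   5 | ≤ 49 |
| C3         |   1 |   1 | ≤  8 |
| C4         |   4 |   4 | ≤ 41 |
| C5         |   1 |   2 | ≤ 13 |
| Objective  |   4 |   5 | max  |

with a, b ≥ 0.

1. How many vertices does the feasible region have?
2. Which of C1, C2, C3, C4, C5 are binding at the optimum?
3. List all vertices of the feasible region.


1. 4
2. C3, C5
3. (0, 0), (8, 0), (3, 5), (0, 6.5)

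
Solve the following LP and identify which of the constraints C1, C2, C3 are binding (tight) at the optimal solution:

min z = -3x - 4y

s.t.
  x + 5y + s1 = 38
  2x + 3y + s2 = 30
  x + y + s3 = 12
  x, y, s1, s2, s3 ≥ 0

At x = 6, y = 6, compute slack b - a·x for each constraint:
  C1: 38 − 36 = 2  (slack)
  C2: 30 − 30 = 0  (binding)
  C3: 12 − 12 = 0  (binding)

Optimal: x = 6, y = 6
Binding: C2, C3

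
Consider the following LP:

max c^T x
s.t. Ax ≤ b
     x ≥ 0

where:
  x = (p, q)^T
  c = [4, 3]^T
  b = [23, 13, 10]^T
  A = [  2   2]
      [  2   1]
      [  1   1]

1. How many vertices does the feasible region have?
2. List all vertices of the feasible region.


1. 4
2. (0, 0), (6.5, 0), (3, 7), (0, 10)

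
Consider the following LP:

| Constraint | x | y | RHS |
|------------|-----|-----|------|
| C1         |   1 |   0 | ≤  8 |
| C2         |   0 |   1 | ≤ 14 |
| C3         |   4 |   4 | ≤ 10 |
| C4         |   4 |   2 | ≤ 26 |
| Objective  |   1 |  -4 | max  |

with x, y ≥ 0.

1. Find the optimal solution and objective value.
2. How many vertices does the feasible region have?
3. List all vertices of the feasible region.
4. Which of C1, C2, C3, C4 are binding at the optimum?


1. x = 2.5, y = 0, z = 2.5
2. 3
3. (0, 0), (2.5, 0), (0, 2.5)
4. C3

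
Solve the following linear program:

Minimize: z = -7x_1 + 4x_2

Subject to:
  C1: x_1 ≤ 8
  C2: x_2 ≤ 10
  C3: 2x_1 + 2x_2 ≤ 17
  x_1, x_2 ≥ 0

Evaluate the objective at each vertex of the feasible region:
  z(0, 0) = 0
  z(8, 0) = -56  ←
  z(8, 0.5) = -54
  z(0, 8.5) = 34
The minimum is at x_1 = 8, x_2 = 0.

x_1 = 8, x_2 = 0, z = -56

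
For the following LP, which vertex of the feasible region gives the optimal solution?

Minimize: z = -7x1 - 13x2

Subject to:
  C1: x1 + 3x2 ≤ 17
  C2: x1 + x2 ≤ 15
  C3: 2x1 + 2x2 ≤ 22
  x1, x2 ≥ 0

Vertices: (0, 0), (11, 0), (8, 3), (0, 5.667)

Evaluate the objective at each vertex of the feasible region:
  z(0, 0) = 0
  z(11, 0) = -77
  z(8, 3) = -95  ←
  z(0, 5.667) = -73.67
The minimum is at x1 = 8, x2 = 3.

(8, 3)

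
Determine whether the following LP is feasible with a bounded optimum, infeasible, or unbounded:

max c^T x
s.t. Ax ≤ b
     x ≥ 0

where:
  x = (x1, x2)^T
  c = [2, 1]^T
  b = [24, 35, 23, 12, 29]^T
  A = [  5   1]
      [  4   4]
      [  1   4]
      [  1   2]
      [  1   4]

Feasible with a bounded optimal solution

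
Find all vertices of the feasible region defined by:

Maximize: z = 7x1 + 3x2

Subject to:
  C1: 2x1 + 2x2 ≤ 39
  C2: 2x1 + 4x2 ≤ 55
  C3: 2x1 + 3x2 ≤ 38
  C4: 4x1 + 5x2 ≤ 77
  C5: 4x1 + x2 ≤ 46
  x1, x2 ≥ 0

(0, 0), (11.5, 0), (10, 6), (0, 12.67)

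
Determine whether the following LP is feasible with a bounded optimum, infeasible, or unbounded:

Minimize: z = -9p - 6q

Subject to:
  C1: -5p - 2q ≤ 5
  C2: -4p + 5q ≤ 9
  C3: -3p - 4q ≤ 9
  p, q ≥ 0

Unbounded (objective can decrease without bound)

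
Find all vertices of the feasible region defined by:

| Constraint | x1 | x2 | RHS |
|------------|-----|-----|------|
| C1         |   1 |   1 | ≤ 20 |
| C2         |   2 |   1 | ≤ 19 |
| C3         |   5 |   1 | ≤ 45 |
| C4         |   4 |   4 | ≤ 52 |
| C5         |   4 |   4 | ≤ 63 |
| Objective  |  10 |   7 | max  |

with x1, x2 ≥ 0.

(0, 0), (9, 0), (8.667, 1.667), (6, 7), (0, 13)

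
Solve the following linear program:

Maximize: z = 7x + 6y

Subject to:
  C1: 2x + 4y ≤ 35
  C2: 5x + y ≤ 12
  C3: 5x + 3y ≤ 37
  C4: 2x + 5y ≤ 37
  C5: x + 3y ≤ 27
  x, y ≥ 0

Evaluate the objective at each vertex of the feasible region:
  z(0, 0) = 0
  z(2.4, 0) = 16.8
  z(1, 7) = 49  ←
  z(0, 7.4) = 44.4
The maximum is at x = 1, y = 7.

x = 1, y = 7, z = 49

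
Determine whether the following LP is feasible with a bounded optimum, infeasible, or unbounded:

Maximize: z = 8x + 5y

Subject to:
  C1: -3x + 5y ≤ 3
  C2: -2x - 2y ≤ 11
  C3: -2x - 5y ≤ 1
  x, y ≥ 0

Unbounded (objective can increase without bound)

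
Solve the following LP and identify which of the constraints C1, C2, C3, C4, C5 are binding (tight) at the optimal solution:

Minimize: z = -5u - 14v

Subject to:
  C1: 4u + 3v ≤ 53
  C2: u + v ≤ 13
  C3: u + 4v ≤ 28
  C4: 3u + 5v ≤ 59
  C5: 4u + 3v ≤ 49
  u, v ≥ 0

At u = 8, v = 5, compute slack b - a·x for each constraint:
  C1: 53 − 47 = 6  (slack)
  C2: 13 − 13 = 0  (binding)
  C3: 28 − 28 = 0  (binding)
  C4: 59 − 49 = 10  (slack)
  C5: 49 − 47 = 2  (slack)

Optimal: u = 8, v = 5
Binding: C2, C3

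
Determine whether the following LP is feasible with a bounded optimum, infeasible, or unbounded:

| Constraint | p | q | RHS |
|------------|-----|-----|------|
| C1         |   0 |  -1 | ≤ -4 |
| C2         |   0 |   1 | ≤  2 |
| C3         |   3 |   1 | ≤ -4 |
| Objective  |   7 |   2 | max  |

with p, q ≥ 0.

Infeasible (no feasible solution exists)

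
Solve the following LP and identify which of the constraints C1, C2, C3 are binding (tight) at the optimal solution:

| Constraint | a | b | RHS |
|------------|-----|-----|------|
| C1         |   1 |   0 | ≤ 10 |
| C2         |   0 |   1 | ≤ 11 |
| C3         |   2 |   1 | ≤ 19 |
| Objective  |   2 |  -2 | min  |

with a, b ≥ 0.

At a = 0, b = 11, compute slack b - a·x for each constraint:
  C1: 10 − 0 = 10  (slack)
  C2: 11 − 11 = 0  (binding)
  C3: 19 − 11 = 8  (slack)

Optimal: a = 0, b = 11
Binding: C2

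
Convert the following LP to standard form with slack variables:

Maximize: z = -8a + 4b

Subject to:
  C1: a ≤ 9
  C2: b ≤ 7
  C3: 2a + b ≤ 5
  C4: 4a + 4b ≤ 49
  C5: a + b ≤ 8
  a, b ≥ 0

max z = -8a + 4b

s.t.
  a + s1 = 9
  b + s2 = 7
  2a + b + s3 = 5
  4a + 4b + s4 = 49
  a + b + s5 = 8
  a, b, s1, s2, s3, s4, s5 ≥ 0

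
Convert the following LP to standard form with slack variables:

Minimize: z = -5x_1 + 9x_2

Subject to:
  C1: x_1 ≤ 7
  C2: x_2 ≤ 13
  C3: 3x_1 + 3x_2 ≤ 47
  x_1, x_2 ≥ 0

min z = -5x_1 + 9x_2

s.t.
  x_1 + s1 = 7
  x_2 + s2 = 13
  3x_1 + 3x_2 + s3 = 47
  x_1, x_2, s1, s2, s3 ≥ 0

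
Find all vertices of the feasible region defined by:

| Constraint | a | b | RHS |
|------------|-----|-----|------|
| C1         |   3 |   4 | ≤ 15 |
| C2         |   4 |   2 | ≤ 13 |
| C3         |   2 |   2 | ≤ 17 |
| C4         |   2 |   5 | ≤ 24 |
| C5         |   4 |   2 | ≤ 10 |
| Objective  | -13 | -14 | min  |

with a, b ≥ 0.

(0, 0), (2.5, 0), (1, 3), (0, 3.75)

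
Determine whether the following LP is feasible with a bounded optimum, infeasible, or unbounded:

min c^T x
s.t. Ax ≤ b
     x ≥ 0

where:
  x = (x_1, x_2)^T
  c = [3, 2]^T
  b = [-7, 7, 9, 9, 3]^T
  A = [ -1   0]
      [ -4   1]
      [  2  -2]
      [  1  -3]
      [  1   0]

Infeasible (no feasible solution exists)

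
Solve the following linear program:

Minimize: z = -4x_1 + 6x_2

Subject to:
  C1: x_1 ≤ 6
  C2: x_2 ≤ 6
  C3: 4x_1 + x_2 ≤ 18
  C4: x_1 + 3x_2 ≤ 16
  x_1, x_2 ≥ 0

Evaluate the objective at each vertex of the feasible region:
  z(0, 0) = 0
  z(4.5, 0) = -18  ←
  z(3.455, 4.182) = 11.27
  z(0, 5.333) = 32
The minimum is at x_1 = 4.5, x_2 = 0.

x_1 = 4.5, x_2 = 0, z = -18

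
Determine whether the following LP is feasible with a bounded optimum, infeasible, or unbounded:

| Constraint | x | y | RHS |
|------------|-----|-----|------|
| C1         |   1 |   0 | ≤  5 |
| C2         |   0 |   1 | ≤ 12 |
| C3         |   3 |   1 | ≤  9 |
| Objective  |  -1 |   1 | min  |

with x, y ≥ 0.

Feasible with a bounded optimal solution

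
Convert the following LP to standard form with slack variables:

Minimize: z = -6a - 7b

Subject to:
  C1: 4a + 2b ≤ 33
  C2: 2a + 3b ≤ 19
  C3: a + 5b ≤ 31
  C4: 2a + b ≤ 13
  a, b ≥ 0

min z = -6a - 7b

s.t.
  4a + 2b + s1 = 33
  2a + 3b + s2 = 19
  a + 5b + s3 = 31
  2a + b + s4 = 13
  a, b, s1, s2, s3, s4 ≥ 0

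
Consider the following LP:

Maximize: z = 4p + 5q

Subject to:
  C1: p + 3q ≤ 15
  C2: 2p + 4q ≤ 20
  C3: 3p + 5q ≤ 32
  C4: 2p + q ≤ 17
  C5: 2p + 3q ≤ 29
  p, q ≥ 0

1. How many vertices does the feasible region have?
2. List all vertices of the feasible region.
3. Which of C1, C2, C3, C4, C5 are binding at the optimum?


1. 4
2. (0, 0), (8.5, 0), (8, 1), (0, 5)
3. C2, C4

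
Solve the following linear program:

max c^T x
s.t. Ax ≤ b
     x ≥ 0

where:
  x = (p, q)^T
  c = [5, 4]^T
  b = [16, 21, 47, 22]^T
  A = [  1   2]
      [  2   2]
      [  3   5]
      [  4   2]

Evaluate the objective at each vertex of the feasible region:
  z(0, 0) = 0
  z(5.5, 0) = 27.5
  z(2, 7) = 38  ←
  z(0, 8) = 32
The maximum is at p = 2, q = 7.

p = 2, q = 7, z = 38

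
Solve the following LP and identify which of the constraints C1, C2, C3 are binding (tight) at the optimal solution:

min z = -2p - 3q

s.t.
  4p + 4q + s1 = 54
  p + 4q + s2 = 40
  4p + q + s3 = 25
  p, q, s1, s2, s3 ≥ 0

At p = 4, q = 9, compute slack b - a·x for each constraint:
  C1: 54 − 52 = 2  (slack)
  C2: 40 − 40 = 0  (binding)
  C3: 25 − 25 = 0  (binding)

Optimal: p = 4, q = 9
Binding: C2, C3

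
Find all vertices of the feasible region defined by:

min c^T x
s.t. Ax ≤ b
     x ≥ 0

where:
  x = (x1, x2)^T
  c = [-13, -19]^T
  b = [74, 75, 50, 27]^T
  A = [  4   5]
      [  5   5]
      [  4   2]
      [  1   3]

(0, 0), (12.5, 0), (10, 5), (9, 6), (0, 9)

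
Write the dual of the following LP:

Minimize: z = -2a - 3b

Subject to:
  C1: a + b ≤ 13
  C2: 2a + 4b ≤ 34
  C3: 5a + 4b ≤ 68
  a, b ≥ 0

Primal min cᵀx s.t. Ax ≤ b, x ≥ 0  →  Dual max −bᵀy s.t. Aᵀy ≥ −c, y ≥ 0.

Maximize: z = -13y1 - 34y2 - 68y3

Subject to:
  y1 + 2y2 + 5y3 ≥ 2
  y1 + 4y2 + 4y3 ≥ 3
  y1, y2, y3 ≥ 0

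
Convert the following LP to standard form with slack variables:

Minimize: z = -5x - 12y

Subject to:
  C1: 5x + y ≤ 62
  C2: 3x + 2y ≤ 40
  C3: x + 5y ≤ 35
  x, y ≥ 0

min z = -5x - 12y

s.t.
  5x + y + s1 = 62
  3x + 2y + s2 = 40
  x + 5y + s3 = 35
  x, y, s1, s2, s3 ≥ 0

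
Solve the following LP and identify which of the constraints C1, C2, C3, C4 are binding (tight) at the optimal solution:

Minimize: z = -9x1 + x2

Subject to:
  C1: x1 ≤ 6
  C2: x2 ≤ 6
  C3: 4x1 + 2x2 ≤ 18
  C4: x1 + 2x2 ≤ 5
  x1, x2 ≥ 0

At x1 = 4.5, x2 = 0, compute slack b - a·x for each constraint:
  C1: 6 − 4.5 = 1.5  (slack)
  C2: 6 − 0 = 6  (slack)
  C3: 18 − 18 = 0  (binding)
  C4: 5 − 4.5 = 0.5  (slack)

Optimal: x1 = 4.5, x2 = 0
Binding: C3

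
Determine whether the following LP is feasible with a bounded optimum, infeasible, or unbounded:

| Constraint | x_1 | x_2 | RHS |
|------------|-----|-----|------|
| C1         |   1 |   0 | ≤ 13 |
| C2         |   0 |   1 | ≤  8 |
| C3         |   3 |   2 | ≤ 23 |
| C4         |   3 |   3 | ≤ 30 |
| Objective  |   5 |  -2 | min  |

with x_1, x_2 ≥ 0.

Feasible with a bounded optimal solution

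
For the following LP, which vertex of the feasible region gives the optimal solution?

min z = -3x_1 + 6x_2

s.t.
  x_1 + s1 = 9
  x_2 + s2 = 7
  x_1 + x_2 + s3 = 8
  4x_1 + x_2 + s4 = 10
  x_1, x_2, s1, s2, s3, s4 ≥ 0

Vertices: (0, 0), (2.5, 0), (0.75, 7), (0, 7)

Evaluate the objective at each vertex of the feasible region:
  z(0, 0) = 0
  z(2.5, 0) = -7.5  ←
  z(0.75, 7) = 39.75
  z(0, 7) = 42
The minimum is at x_1 = 2.5, x_2 = 0.

(2.5, 0)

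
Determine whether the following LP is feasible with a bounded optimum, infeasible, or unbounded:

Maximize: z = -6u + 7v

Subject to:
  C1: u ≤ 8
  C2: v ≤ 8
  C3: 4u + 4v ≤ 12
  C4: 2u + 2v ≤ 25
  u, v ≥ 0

Feasible with a bounded optimal solution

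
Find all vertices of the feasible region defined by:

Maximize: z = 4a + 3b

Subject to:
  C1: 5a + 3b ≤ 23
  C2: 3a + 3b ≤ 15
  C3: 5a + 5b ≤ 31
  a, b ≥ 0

(0, 0), (4.6, 0), (4, 1), (0, 5)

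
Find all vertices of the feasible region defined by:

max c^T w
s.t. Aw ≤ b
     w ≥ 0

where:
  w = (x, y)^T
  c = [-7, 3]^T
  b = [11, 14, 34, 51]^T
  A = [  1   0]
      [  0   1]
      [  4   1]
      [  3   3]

(0, 0), (8.5, 0), (5.667, 11.33), (3, 14), (0, 14)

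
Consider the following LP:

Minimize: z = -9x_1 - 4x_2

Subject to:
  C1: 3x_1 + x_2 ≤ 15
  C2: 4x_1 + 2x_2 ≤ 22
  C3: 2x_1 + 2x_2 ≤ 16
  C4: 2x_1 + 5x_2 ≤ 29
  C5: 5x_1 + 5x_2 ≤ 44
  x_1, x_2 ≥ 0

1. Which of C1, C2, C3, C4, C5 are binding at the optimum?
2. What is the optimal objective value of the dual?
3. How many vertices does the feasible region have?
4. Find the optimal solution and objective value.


1. C1, C2
2. -48
3. 5
4. x_1 = 4, x_2 = 3, z = -48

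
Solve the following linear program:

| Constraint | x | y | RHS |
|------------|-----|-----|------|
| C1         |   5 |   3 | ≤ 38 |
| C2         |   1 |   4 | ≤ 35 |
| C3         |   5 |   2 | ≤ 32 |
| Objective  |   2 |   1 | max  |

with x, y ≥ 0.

Evaluate the objective at each vertex of the feasible region:
  z(0, 0) = 0
  z(6.4, 0) = 12.8
  z(4, 6) = 14  ←
  z(2.765, 8.059) = 13.59
  z(0, 8.75) = 8.75
The maximum is at x = 4, y = 6.

x = 4, y = 6, z = 14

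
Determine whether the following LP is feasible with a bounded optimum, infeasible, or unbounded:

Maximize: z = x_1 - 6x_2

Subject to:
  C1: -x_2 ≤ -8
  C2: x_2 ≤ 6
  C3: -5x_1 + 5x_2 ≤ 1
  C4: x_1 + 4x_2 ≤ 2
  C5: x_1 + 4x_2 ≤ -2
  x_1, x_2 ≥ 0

Infeasible (no feasible solution exists)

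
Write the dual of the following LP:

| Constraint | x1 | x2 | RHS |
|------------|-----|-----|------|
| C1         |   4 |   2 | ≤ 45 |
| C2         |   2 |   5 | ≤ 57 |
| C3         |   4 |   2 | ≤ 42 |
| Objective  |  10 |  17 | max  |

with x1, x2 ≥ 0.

Primal max cᵀx s.t. Ax ≤ b, x ≥ 0  →  Dual min bᵀy s.t. Aᵀy ≥ c, y ≥ 0.

Minimize: z = 45y1 + 57y2 + 42y3

Subject to:
  4y1 + 2y2 + 4y3 ≥ 10
  2y1 + 5y2 + 2y3 ≥ 17
  y1, y2, y3 ≥ 0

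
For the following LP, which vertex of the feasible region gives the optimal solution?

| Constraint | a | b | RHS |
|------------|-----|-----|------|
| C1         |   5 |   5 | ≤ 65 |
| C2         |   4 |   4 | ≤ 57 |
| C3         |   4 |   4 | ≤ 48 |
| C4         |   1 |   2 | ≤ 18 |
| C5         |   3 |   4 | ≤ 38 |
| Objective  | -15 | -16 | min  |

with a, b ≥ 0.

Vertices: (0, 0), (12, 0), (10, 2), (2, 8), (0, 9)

Evaluate the objective at each vertex of the feasible region:
  z(0, 0) = 0
  z(12, 0) = -180
  z(10, 2) = -182  ←
  z(2, 8) = -158
  z(0, 9) = -144
The minimum is at a = 10, b = 2.

(10, 2)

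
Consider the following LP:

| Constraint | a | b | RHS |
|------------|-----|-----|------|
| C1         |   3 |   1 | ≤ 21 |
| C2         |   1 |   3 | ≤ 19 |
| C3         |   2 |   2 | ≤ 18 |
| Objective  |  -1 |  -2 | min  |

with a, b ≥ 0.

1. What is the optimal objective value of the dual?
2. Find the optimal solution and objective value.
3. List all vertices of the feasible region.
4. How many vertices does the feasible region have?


1. -14
2. a = 4, b = 5, z = -14
3. (0, 0), (7, 0), (6, 3), (4, 5), (0, 6.333)
4. 5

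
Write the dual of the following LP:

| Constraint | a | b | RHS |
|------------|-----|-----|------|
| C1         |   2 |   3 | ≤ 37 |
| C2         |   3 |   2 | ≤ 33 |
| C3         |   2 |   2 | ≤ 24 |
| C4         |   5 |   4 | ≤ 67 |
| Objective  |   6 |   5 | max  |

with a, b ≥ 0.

Primal max cᵀx s.t. Ax ≤ b, x ≥ 0  →  Dual min bᵀy s.t. Aᵀy ≥ c, y ≥ 0.

Minimize: z = 37y1 + 33y2 + 24y3 + 67y4

Subject to:
  2y1 + 3y2 + 2y3 + 5y4 ≥ 6
  3y1 + 2y2 + 2y3 + 4y4 ≥ 5
  y1, y2, y3, y4 ≥ 0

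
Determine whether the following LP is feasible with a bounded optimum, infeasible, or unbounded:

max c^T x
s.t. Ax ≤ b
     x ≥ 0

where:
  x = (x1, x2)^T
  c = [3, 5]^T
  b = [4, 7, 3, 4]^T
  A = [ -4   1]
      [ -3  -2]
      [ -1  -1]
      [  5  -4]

Unbounded (objective can increase without bound)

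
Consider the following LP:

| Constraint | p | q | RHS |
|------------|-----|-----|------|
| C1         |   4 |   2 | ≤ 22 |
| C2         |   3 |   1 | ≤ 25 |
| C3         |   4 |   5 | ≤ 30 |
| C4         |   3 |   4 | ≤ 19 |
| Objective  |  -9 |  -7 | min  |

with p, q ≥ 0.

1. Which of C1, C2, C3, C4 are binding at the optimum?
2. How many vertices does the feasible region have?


1. C1, C4
2. 4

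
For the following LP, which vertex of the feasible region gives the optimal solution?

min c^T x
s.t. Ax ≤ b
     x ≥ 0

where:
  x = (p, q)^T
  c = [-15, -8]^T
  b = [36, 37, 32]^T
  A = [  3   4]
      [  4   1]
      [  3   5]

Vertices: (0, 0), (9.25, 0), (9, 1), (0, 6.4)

Evaluate the objective at each vertex of the feasible region:
  z(0, 0) = 0
  z(9.25, 0) = -138.8
  z(9, 1) = -143  ←
  z(0, 6.4) = -51.2
The minimum is at p = 9, q = 1.

(9, 1)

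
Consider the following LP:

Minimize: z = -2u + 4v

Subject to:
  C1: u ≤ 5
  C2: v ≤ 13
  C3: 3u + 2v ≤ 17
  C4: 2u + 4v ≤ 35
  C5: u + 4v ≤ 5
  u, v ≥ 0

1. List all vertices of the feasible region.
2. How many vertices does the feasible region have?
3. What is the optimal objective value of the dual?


1. (0, 0), (5, 0), (0, 1.25)
2. 3
3. -10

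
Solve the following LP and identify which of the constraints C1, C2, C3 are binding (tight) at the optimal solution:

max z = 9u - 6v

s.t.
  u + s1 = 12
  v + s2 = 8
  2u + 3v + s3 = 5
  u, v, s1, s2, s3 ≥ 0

At u = 2.5, v = 0, compute slack b - a·x for each constraint:
  C1: 12 − 2.5 = 9.5  (slack)
  C2: 8 − 0 = 8  (slack)
  C3: 5 − 5 = 0  (binding)

Optimal: u = 2.5, v = 0
Binding: C3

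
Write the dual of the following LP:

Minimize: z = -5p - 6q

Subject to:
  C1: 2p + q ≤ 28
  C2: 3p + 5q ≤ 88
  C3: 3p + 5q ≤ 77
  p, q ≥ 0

Primal min cᵀx s.t. Ax ≤ b, x ≥ 0  →  Dual max −bᵀy s.t. Aᵀy ≥ −c, y ≥ 0.

Maximize: z = -28y1 - 88y2 - 77y3

Subject to:
  2y1 + 3y2 + 3y3 ≥ 5
  y1 + 5y2 + 5y3 ≥ 6
  y1, y2, y3 ≥ 0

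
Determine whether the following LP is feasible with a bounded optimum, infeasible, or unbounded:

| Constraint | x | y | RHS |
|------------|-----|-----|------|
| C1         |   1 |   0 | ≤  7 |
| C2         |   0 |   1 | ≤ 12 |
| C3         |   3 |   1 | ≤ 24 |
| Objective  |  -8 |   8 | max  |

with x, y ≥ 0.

Feasible with a bounded optimal solution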